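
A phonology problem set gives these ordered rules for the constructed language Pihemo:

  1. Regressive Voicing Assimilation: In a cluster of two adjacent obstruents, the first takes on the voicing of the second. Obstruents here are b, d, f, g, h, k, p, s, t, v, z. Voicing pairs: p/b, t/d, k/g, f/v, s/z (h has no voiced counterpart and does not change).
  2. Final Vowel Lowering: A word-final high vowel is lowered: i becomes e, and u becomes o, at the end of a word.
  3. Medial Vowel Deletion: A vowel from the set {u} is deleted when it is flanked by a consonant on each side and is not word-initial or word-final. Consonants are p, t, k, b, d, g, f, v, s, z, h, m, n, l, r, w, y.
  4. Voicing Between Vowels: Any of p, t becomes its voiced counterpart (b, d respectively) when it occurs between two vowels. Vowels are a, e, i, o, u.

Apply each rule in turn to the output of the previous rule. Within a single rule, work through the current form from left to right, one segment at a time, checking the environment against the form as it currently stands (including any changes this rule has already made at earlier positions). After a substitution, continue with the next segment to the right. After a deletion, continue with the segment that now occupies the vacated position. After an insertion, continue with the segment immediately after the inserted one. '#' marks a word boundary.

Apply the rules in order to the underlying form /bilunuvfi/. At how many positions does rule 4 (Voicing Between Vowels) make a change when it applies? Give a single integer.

0

1 Regressive Voicing Assimilation: [bilunuvfi] → [bilunuffi]
2 Final Vowel Lowering: [bilunuffi] → [bilunuffe]
3 Medial Vowel Deletion: [bilunuffe] → [bilnffe]
4 Voicing Between Vowels: no change — [bilnffe]
Rule 4 changed 0 position(s).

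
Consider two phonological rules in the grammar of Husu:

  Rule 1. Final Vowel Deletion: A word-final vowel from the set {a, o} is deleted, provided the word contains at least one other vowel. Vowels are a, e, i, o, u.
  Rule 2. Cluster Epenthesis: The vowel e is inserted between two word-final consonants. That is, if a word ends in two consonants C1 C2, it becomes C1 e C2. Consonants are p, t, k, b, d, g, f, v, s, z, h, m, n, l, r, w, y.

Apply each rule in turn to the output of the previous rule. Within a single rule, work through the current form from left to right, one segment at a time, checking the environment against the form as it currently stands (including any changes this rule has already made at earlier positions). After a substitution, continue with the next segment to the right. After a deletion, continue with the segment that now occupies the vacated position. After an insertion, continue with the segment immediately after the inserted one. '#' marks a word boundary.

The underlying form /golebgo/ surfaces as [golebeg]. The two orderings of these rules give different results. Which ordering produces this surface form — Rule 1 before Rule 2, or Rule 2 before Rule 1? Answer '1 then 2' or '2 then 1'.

Order 1 then 2:
  1 Final Vowel Deletion: [golebgo] → [golebg]
  2 Cluster Epenthesis: [golebg] → [golebeg]
  result: [golebeg]
Order 2 then 1:
  2 Cluster Epenthesis: no change — [golebgo]
  1 Final Vowel Deletion: [golebgo] → [golebg]
  result: [golebg]

1 then 2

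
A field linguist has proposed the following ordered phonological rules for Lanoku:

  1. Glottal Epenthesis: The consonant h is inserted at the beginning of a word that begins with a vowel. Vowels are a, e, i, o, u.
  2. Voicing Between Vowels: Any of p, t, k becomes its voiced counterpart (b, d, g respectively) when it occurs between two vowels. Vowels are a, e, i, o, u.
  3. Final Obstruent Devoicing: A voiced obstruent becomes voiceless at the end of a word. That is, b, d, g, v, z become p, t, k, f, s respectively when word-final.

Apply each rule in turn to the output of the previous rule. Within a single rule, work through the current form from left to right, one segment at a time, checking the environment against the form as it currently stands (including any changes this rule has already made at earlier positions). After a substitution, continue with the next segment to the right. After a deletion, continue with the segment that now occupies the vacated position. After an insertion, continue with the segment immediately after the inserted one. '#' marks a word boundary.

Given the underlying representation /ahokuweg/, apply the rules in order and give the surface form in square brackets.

[hahoguwek]

1 Glottal Epenthesis: [ahokuweg] → [hahokuweg]
2 Voicing Between Vowels: [hahokuweg] → [hahoguweg]
3 Final Obstruent Devoicing: [hahoguweg] → [hahoguwek]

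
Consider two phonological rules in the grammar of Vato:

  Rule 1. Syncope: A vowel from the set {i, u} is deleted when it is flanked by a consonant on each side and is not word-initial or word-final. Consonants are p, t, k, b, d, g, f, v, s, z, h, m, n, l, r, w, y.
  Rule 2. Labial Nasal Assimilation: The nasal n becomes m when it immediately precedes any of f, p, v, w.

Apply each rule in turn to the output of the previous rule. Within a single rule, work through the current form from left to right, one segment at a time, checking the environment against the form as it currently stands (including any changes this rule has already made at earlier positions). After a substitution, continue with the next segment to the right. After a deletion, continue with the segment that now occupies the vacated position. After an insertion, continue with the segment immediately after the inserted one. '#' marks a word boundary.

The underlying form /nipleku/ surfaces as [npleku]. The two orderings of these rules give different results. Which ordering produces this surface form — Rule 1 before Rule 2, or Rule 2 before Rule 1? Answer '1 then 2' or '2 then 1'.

Order 1 then 2:
  1 Syncope: [nipleku] → [npleku]
  2 Labial Nasal Assimilation: [npleku] → [mpleku]
  result: [mpleku]
Order 2 then 1:
  2 Labial Nasal Assimilation: no change — [nipleku]
  1 Syncope: [nipleku] → [npleku]
  result: [npleku]

2 then 1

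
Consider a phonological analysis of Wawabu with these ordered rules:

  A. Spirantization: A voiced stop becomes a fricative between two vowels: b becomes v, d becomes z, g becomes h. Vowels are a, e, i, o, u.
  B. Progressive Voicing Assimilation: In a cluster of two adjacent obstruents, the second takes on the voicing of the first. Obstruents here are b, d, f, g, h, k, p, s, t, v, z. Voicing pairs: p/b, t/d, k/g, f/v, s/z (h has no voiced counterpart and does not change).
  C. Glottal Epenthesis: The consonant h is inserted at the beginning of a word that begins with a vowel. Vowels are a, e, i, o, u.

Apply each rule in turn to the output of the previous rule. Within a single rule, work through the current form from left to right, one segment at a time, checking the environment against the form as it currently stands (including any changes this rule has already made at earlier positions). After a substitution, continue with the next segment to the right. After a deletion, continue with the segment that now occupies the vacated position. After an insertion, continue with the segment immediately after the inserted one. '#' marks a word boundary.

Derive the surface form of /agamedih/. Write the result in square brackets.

A Spirantization: [agamedih] → [ahamezih]
B Progressive Voicing Assimilation: no change — [ahamezih]
C Glottal Epenthesis: [ahamezih] → [hahamezih]

[hahamezih]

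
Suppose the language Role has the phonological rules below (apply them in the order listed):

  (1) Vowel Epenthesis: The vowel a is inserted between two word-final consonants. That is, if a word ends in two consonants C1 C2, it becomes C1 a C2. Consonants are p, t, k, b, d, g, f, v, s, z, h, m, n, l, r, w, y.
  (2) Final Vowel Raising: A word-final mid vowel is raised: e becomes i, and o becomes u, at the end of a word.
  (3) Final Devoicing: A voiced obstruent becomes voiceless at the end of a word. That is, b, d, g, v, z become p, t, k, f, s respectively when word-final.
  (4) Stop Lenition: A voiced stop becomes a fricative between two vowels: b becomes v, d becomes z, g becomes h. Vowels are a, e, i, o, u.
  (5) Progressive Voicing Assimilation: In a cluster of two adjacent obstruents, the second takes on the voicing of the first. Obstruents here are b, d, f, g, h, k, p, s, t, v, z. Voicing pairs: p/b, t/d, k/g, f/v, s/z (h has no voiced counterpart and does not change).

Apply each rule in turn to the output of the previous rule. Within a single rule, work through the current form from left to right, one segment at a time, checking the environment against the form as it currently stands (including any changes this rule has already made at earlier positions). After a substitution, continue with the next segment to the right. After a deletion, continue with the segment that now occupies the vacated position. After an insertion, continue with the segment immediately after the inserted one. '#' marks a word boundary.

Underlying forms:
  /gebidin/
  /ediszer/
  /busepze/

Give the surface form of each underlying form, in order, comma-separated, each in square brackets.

[gevizin], [ezisser], [busepsi]

/gebidin/:
  (1) Vowel Epenthesis: no change — [gebidin]
  (2) Final Vowel Raising: no change — [gebidin]
  (3) Final Devoicing: no change — [gebidin]
  (4) Stop Lenition: [gebidin] → [gevizin]
  (5) Progressive Voicing Assimilation: no change — [gevizin]
/ediszer/:
  (1) Vowel Epenthesis: no change — [ediszer]
  (2) Final Vowel Raising: no change — [ediszer]
  (3) Final Devoicing: no change — [ediszer]
  (4) Stop Lenition: [ediszer] → [eziszer]
  (5) Progressive Voicing Assimilation: [eziszer] → [ezisser]
/busepze/:
  (1) Vowel Epenthesis: no change — [busepze]
  (2) Final Vowel Raising: [busepze] → [busepzi]
  (3) Final Devoicing: no change — [busepzi]
  (4) Stop Lenition: no change — [busepzi]
  (5) Progressive Voicing Assimilation: [busepzi] → [busepsi]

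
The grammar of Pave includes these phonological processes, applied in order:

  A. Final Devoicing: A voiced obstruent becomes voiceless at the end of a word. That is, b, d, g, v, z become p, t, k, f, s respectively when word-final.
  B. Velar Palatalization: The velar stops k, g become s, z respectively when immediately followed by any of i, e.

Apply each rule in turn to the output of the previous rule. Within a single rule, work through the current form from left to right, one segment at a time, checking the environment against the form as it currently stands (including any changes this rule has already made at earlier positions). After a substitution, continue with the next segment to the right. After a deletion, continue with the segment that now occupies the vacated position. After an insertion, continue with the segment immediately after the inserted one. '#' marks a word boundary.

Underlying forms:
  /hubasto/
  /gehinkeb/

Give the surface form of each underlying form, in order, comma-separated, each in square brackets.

/hubasto/:
  A Final Devoicing: no change — [hubasto]
  B Velar Palatalization: no change — [hubasto]
/gehinkeb/:
  A Final Devoicing: [gehinkeb] → [gehinkep]
  B Velar Palatalization: [gehinkep] → [zehinsep]

[hubasto], [zehinsep]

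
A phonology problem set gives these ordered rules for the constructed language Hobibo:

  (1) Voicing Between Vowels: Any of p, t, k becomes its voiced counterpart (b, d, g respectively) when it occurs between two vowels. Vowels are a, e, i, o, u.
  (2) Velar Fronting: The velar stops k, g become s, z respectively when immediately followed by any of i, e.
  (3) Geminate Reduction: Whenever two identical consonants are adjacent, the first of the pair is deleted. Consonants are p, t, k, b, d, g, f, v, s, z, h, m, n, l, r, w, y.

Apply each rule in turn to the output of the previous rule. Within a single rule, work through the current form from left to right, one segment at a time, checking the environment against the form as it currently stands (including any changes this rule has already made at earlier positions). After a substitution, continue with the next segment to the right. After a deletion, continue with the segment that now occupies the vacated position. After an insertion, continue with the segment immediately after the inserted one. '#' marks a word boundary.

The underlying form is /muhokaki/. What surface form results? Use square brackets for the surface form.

(1) Voicing Between Vowels: [muhokaki] → [muhogagi]
(2) Velar Fronting: [muhogagi] → [muhogazi]
(3) Geminate Reduction: no change — [muhogazi]

[muhogazi]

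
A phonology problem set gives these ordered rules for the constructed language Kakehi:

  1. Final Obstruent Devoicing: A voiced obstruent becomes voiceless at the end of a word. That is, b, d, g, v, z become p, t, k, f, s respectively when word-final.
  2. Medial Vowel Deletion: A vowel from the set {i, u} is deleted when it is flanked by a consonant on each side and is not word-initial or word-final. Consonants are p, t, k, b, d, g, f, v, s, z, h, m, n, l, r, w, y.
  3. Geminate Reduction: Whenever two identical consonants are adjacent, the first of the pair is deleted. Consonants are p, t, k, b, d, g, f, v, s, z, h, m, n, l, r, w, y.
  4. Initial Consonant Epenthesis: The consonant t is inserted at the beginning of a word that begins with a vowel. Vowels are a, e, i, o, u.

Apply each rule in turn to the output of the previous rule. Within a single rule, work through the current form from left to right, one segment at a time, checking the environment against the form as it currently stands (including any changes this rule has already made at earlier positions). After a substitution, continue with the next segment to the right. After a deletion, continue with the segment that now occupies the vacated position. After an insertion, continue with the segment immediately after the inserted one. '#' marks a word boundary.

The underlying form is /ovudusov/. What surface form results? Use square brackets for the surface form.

1 Final Obstruent Devoicing: [ovudusov] → [ovudusof]
2 Medial Vowel Deletion: [ovudusof] → [ovdsof]
3 Geminate Reduction: no change — [ovdsof]
4 Initial Consonant Epenthesis: [ovdsof] → [tovdsof]

[tovdsof]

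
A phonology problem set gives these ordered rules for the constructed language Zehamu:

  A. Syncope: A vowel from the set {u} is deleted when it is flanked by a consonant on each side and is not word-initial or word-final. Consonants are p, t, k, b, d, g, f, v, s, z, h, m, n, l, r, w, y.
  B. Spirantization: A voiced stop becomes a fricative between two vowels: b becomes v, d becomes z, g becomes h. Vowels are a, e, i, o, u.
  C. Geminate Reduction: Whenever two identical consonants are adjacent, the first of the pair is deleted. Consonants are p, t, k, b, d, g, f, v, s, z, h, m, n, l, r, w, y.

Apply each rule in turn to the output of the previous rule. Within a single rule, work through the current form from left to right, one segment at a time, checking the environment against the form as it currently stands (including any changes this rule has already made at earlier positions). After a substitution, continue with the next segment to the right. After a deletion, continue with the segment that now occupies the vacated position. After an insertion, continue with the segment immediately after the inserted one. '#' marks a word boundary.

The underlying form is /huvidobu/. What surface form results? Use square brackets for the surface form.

[hvizovu]

A Syncope: [huvidobu] → [hvidobu]
B Spirantization: [hvidobu] → [hvizovu]
C Geminate Reduction: no change — [hvizovu]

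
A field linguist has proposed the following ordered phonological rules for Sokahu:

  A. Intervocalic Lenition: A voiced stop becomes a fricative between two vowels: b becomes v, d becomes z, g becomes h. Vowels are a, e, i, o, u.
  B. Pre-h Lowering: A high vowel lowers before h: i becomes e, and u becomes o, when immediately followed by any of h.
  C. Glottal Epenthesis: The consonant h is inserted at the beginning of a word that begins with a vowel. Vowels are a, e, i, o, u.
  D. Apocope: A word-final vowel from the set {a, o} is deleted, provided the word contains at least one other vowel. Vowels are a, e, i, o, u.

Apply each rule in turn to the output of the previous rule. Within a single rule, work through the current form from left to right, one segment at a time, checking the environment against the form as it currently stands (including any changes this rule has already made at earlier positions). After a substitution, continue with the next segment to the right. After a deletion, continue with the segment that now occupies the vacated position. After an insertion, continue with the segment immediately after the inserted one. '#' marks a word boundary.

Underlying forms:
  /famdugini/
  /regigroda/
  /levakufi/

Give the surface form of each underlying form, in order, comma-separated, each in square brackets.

[famdohini], [rehigroz], [levakufi]

/famdugini/:
  A Intervocalic Lenition: [famdugini] → [famduhini]
  B Pre-h Lowering: [famduhini] → [famdohini]
  C Glottal Epenthesis: no change — [famdohini]
  D Apocope: no change — [famdohini]
/regigroda/:
  A Intervocalic Lenition: [regigroda] → [rehigroza]
  B Pre-h Lowering: no change — [rehigroza]
  C Glottal Epenthesis: no change — [rehigroza]
  D Apocope: [rehigroza] → [rehigroz]
/levakufi/:
  A Intervocalic Lenition: no change — [levakufi]
  B Pre-h Lowering: no change — [levakufi]
  C Glottal Epenthesis: no change — [levakufi]
  D Apocope: no change — [levakufi]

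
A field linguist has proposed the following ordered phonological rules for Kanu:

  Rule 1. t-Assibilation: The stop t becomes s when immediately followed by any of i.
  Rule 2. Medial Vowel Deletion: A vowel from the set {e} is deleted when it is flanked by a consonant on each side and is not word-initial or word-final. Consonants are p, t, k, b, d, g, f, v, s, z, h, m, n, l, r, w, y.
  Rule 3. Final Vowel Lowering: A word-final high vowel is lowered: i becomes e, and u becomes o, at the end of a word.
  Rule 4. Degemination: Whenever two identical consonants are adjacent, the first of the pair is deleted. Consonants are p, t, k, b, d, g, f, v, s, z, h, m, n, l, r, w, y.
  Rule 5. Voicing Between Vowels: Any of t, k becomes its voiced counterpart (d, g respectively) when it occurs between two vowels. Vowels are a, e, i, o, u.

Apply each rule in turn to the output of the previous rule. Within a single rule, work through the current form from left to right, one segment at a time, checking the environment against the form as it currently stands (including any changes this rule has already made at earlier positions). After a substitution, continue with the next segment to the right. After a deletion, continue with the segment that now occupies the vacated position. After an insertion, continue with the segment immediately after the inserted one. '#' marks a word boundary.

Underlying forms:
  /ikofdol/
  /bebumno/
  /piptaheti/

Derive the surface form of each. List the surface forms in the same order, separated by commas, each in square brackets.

[igofdol], [bumno], [piptahse]

/ikofdol/:
  Rule 1 t-Assibilation: no change — [ikofdol]
  Rule 2 Medial Vowel Deletion: no change — [ikofdol]
  Rule 3 Final Vowel Lowering: no change — [ikofdol]
  Rule 4 Degemination: no change — [ikofdol]
  Rule 5 Voicing Between Vowels: [ikofdol] → [igofdol]
/bebumno/:
  Rule 1 t-Assibilation: no change — [bebumno]
  Rule 2 Medial Vowel Deletion: [bebumno] → [bbumno]
  Rule 3 Final Vowel Lowering: no change — [bbumno]
  Rule 4 Degemination: [bbumno] → [bumno]
  Rule 5 Voicing Between Vowels: no change — [bumno]
/piptaheti/:
  Rule 1 t-Assibilation: [piptaheti] → [piptahesi]
  Rule 2 Medial Vowel Deletion: [piptahesi] → [piptahsi]
  Rule 3 Final Vowel Lowering: [piptahsi] → [piptahse]
  Rule 4 Degemination: no change — [piptahse]
  Rule 5 Voicing Between Vowels: no change — [piptahse]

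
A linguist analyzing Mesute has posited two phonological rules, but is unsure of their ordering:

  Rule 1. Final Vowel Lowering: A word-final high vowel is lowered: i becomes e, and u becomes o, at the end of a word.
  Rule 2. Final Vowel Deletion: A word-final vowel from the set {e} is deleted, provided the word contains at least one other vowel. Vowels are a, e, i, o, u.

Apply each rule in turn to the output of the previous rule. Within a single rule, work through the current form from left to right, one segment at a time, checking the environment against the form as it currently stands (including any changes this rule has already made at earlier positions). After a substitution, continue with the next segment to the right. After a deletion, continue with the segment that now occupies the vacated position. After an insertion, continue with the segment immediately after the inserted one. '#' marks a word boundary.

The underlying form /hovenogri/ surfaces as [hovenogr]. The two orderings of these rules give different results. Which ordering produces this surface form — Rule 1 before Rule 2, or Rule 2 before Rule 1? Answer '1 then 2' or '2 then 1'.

Order 1 then 2:
  1 Final Vowel Lowering: [hovenogri] → [hovenogre]
  2 Final Vowel Deletion: [hovenogre] → [hovenogr]
  result: [hovenogr]
Order 2 then 1:
  2 Final Vowel Deletion: no change — [hovenogri]
  1 Final Vowel Lowering: [hovenogri] → [hovenogre]
  result: [hovenogre]

1 then 2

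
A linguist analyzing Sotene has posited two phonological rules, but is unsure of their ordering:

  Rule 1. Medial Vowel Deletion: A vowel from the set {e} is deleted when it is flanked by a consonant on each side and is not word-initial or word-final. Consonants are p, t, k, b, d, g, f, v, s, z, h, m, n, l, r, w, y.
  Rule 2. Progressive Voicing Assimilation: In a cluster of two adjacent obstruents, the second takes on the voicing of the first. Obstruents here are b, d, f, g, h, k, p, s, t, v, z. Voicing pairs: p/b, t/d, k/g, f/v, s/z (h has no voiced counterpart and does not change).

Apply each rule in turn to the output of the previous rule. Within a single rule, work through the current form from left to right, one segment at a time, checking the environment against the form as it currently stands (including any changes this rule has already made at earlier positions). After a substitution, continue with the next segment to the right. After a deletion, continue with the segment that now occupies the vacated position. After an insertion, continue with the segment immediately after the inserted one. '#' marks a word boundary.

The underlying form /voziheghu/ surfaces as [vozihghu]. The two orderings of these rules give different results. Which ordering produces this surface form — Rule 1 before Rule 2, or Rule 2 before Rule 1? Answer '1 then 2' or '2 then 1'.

2 then 1

Order 1 then 2:
  1 Medial Vowel Deletion: [voziheghu] → [vozihghu]
  2 Progressive Voicing Assimilation: [vozihghu] → [vozihkhu]
  result: [vozihkhu]
Order 2 then 1:
  2 Progressive Voicing Assimilation: no change — [voziheghu]
  1 Medial Vowel Deletion: [voziheghu] → [vozihghu]
  result: [vozihghu]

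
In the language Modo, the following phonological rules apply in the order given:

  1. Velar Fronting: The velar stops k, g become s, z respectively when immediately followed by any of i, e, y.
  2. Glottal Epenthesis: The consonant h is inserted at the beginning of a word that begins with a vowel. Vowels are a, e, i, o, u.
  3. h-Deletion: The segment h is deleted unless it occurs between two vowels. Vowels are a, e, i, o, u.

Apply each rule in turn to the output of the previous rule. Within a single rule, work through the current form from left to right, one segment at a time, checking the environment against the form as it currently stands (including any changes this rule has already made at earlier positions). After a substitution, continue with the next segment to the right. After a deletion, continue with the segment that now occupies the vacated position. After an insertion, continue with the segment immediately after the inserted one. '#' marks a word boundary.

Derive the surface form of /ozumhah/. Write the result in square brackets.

1 Velar Fronting: no change — [ozumhah]
2 Glottal Epenthesis: [ozumhah] → [hozumhah]
3 h-Deletion: [hozumhah] → [ozuma]

[ozuma]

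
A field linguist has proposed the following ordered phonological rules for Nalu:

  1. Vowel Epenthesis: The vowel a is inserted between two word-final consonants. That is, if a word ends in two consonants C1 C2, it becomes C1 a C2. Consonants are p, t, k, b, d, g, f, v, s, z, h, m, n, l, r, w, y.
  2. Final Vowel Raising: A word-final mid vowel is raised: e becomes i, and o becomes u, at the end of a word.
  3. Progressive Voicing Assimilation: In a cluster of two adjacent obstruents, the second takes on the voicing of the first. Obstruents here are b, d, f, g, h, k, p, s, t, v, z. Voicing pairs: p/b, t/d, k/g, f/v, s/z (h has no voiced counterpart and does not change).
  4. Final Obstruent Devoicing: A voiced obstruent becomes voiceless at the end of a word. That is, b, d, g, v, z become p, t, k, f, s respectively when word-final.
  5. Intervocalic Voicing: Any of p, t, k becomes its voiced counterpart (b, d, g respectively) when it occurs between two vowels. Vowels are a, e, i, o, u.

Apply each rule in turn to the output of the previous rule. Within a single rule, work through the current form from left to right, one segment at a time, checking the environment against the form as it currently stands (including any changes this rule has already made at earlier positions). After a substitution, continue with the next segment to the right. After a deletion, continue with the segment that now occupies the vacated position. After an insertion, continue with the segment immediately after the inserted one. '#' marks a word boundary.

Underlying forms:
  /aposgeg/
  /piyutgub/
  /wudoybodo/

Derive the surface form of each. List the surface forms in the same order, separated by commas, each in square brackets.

/aposgeg/:
  1 Vowel Epenthesis: no change — [aposgeg]
  2 Final Vowel Raising: no change — [aposgeg]
  3 Progressive Voicing Assimilation: [aposgeg] → [aposkeg]
  4 Final Obstruent Devoicing: [aposkeg] → [aposkek]
  5 Intervocalic Voicing: [aposkek] → [aboskek]
/piyutgub/:
  1 Vowel Epenthesis: no change — [piyutgub]
  2 Final Vowel Raising: no change — [piyutgub]
  3 Progressive Voicing Assimilation: [piyutgub] → [piyutkub]
  4 Final Obstruent Devoicing: [piyutkub] → [piyutkup]
  5 Intervocalic Voicing: no change — [piyutkup]
/wudoybodo/:
  1 Vowel Epenthesis: no change — [wudoybodo]
  2 Final Vowel Raising: [wudoybodo] → [wudoybodu]
  3 Progressive Voicing Assimilation: no change — [wudoybodu]
  4 Final Obstruent Devoicing: no change — [wudoybodu]
  5 Intervocalic Voicing: no change — [wudoybodu]

[aboskek], [piyutkup], [wudoybodu]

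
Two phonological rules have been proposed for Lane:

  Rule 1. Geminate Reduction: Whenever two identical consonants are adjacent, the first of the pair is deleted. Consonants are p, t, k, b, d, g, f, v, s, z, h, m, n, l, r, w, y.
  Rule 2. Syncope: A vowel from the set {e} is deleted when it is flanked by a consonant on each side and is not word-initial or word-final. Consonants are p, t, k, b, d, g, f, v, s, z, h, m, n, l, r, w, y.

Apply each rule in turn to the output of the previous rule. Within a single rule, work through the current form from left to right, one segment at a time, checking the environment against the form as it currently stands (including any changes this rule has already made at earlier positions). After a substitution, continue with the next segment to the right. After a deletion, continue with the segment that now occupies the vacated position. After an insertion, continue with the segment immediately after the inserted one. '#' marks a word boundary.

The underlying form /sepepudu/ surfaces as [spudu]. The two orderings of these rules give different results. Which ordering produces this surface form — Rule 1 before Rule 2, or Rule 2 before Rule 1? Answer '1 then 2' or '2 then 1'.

2 then 1

Order 1 then 2:
  1 Geminate Reduction: no change — [sepepudu]
  2 Syncope: [sepepudu] → [sppudu]
  result: [sppudu]
Order 2 then 1:
  2 Syncope: [sepepudu] → [sppudu]
  1 Geminate Reduction: [sppudu] → [spudu]
  result: [spudu]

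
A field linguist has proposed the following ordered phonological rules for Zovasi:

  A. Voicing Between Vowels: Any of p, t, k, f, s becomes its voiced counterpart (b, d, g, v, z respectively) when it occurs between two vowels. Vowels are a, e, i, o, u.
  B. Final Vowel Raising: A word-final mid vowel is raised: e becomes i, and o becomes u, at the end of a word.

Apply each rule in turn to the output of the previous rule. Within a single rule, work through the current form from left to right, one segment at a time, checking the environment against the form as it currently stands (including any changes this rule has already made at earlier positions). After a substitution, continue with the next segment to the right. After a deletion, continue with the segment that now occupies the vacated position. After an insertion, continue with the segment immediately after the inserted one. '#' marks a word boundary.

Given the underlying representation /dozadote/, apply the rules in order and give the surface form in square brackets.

[dozadodi]

A Voicing Between Vowels: [dozadote] → [dozadode]
B Final Vowel Raising: [dozadode] → [dozadodi]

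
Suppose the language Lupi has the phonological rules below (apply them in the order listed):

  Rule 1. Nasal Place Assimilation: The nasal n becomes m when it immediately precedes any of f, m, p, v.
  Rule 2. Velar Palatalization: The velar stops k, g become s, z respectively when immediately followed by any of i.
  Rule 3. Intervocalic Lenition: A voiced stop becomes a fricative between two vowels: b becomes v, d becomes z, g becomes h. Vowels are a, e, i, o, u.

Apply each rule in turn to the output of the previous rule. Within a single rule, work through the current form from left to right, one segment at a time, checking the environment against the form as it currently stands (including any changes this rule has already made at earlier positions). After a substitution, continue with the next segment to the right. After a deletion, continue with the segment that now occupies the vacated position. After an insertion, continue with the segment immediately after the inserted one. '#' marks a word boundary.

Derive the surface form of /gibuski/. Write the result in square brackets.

Rule 1 Nasal Place Assimilation: no change — [gibuski]
Rule 2 Velar Palatalization: [gibuski] → [zibussi]
Rule 3 Intervocalic Lenition: [zibussi] → [zivussi]

[zivussi]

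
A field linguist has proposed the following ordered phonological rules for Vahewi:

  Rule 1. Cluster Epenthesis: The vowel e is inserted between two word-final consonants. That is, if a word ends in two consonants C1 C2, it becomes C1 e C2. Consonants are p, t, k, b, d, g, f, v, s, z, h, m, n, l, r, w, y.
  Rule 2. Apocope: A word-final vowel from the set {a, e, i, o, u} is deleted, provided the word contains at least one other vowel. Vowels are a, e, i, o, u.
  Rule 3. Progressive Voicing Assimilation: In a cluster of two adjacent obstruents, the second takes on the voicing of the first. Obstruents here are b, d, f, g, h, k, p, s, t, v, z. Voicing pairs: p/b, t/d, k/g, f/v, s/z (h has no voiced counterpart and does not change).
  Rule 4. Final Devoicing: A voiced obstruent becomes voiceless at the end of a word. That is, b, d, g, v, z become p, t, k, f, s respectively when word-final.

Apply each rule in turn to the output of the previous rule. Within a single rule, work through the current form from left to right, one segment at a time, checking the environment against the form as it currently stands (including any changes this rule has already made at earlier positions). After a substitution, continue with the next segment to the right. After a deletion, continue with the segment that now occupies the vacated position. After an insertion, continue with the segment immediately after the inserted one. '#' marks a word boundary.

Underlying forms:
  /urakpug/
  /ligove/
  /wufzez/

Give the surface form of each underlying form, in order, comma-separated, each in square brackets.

/urakpug/:
  Rule 1 Cluster Epenthesis: no change — [urakpug]
  Rule 2 Apocope: no change — [urakpug]
  Rule 3 Progressive Voicing Assimilation: no change — [urakpug]
  Rule 4 Final Devoicing: [urakpug] → [urakpuk]
/ligove/:
  Rule 1 Cluster Epenthesis: no change — [ligove]
  Rule 2 Apocope: [ligove] → [ligov]
  Rule 3 Progressive Voicing Assimilation: no change — [ligov]
  Rule 4 Final Devoicing: [ligov] → [ligof]
/wufzez/:
  Rule 1 Cluster Epenthesis: no change — [wufzez]
  Rule 2 Apocope: no change — [wufzez]
  Rule 3 Progressive Voicing Assimilation: [wufzez] → [wufsez]
  Rule 4 Final Devoicing: [wufsez] → [wufses]

[urakpuk], [ligof], [wufses]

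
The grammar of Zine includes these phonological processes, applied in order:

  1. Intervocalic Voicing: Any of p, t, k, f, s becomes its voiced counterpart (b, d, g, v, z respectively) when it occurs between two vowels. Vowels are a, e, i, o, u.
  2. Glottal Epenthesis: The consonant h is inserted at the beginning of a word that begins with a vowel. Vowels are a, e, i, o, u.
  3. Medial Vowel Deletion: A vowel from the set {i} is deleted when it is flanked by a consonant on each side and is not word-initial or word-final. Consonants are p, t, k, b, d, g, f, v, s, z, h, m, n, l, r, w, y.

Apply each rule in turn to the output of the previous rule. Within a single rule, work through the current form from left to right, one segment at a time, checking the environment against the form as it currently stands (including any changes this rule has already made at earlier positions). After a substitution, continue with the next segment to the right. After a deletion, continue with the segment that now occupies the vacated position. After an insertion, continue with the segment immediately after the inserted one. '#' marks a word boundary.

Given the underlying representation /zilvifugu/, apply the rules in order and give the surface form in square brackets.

[zlvvugu]

1 Intervocalic Voicing: [zilvifugu] → [zilvivugu]
2 Glottal Epenthesis: no change — [zilvivugu]
3 Medial Vowel Deletion: [zilvivugu] → [zlvvugu]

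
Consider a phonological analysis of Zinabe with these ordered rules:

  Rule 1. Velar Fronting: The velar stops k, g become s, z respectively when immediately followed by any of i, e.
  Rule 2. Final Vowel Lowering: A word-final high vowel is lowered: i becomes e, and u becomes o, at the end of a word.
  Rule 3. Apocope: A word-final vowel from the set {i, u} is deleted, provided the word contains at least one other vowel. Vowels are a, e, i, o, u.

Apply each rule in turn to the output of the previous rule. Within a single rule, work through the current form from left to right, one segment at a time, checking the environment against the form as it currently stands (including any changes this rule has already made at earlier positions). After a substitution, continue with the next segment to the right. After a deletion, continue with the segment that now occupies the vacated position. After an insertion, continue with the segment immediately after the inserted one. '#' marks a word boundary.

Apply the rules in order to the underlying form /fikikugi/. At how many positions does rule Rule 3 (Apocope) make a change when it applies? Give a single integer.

Rule 1 Velar Fronting: [fikikugi] → [fisikuzi]
Rule 2 Final Vowel Lowering: [fisikuzi] → [fisikuze]
Rule 3 Apocope: no change — [fisikuze]
Rule Rule 3 changed 0 position(s).

0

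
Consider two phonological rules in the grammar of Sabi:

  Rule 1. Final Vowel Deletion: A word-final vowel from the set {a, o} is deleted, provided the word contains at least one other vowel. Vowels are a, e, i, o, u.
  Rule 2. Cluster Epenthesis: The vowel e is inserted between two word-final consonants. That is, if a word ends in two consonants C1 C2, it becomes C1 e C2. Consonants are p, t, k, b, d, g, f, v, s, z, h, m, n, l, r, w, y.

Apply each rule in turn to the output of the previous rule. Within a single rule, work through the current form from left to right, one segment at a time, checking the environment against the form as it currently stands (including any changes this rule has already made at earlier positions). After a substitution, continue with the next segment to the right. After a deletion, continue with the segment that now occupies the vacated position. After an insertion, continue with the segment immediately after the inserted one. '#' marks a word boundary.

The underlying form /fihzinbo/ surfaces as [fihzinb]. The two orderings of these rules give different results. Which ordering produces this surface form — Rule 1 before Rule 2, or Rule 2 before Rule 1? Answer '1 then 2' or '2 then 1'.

2 then 1

Order 1 then 2:
  1 Final Vowel Deletion: [fihzinbo] → [fihzinb]
  2 Cluster Epenthesis: [fihzinb] → [fihzineb]
  result: [fihzineb]
Order 2 then 1:
  2 Cluster Epenthesis: no change — [fihzinbo]
  1 Final Vowel Deletion: [fihzinbo] → [fihzinb]
  result: [fihzinb]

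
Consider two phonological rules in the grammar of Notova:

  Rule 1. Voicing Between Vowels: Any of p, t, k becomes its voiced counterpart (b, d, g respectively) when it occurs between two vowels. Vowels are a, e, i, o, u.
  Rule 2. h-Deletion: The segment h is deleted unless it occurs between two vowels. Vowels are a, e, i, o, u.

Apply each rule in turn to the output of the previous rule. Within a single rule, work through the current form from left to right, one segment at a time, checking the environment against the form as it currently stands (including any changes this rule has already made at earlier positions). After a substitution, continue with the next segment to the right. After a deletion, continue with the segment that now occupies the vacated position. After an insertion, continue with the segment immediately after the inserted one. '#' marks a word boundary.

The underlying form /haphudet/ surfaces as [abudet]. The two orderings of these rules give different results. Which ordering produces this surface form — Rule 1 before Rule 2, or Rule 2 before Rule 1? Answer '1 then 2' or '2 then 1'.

Order 1 then 2:
  1 Voicing Between Vowels: no change — [haphudet]
  2 h-Deletion: [haphudet] → [apudet]
  result: [apudet]
Order 2 then 1:
  2 h-Deletion: [haphudet] → [apudet]
  1 Voicing Between Vowels: [apudet] → [abudet]
  result: [abudet]

2 then 1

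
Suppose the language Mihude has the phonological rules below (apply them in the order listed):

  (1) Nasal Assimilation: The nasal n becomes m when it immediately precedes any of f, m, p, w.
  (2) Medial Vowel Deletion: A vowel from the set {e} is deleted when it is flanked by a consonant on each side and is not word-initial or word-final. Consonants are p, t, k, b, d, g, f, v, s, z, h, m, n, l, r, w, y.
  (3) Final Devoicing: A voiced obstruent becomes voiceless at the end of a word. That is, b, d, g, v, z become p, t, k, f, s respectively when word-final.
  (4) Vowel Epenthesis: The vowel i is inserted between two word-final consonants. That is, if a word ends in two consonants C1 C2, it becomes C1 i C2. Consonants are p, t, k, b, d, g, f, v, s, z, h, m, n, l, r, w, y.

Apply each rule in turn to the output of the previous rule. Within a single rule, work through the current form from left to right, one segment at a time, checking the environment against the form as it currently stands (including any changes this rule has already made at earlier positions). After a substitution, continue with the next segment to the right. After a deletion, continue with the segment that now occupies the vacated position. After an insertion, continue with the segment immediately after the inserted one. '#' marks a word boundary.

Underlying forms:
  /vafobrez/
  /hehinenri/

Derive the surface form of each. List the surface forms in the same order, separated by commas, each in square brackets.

/vafobrez/:
  (1) Nasal Assimilation: no change — [vafobrez]
  (2) Medial Vowel Deletion: [vafobrez] → [vafobrz]
  (3) Final Devoicing: [vafobrz] → [vafobrs]
  (4) Vowel Epenthesis: [vafobrs] → [vafobris]
/hehinenri/:
  (1) Nasal Assimilation: no change — [hehinenri]
  (2) Medial Vowel Deletion: [hehinenri] → [hhinnri]
  (3) Final Devoicing: no change — [hhinnri]
  (4) Vowel Epenthesis: no change — [hhinnri]

[vafobris], [hhinnri]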